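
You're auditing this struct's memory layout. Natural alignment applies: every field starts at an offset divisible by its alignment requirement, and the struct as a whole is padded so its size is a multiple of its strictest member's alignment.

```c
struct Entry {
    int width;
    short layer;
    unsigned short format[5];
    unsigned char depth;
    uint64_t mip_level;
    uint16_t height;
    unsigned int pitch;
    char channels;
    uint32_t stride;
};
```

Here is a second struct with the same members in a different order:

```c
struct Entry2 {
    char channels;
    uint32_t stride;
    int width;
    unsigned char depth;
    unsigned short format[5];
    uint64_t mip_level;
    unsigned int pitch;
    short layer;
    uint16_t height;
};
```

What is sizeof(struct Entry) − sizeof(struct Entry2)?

@0: width [4B, align 4] → 4
@4: layer [2B, align 2] → 6
@6: format [10B, align 2] → 16
@16: depth [1B, align 1] → 17
+7 pad (align 8)
@24: mip_level [8B, align 8] → 32
@32: height [2B, align 2] → 34
+2 pad (align 4)
@36: pitch [4B, align 4] → 40
@40: channels [1B, align 1] → 41
+3 pad (align 4)
@44: stride [4B, align 4] → 48
size 48, align 8
— Entry2 —
@0: channels [1B, align 1] → 1
+3 pad (align 4)
@4: stride [4B, align 4] → 8
@8: width [4B, align 4] → 12
@12: depth [1B, align 1] → 13
+1 pad (align 2)
@14: format [10B, align 2] → 24
@24: mip_level [8B, align 8] → 32
@32: pitch [4B, align 4] → 36
@36: layer [2B, align 2] → 38
@38: height [2B, align 2] → 40
size 40, align 8
48 − 40 = 8

8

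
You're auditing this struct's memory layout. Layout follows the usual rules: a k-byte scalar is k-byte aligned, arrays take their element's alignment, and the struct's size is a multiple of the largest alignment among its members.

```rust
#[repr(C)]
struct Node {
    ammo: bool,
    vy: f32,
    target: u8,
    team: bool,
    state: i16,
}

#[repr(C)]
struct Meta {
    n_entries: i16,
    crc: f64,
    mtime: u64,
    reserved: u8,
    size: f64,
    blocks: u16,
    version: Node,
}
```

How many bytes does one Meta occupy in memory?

Node: @0: ammo [1B, align 1] → 1; +3 pad (align 4); @4: vy [4B, align 4] → 8; @8: target [1B, align 1] → 9; @9: team [1B, align 1] → 10; @10: state [2B, align 2] → 12; size 12, align 4
@0: n_entries [2B, align 2] → 2
+6 pad (align 8)
@8: crc [8B, align 8] → 16
@16: mtime [8B, align 8] → 24
@24: reserved [1B, align 1] → 25
+7 pad (align 8)
@32: size [8B, align 8] → 40
@40: blocks [2B, align 2] → 42
+2 pad (align 4)
@44: version [12B, align 4] → 56
size 56, align 8

56 bytes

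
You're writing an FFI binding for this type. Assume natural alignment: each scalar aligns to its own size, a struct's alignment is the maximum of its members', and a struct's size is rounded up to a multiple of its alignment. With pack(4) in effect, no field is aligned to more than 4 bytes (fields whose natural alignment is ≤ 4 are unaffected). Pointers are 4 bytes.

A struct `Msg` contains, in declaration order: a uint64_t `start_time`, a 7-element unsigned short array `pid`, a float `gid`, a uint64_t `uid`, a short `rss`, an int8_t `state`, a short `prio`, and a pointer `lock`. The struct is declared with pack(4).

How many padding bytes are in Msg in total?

start_time at 0 (size 8, align 4) → ends 8
pid at 8 (size 14, align 2) → ends 22
pad 2 to align 4 for gid
gid at 24 (size 4, align 4) → ends 28
uid at 28 (size 8, align 4) → ends 36
rss at 36 (size 2, align 2) → ends 38
state at 38 (size 1, align 1) → ends 39
pad 1 to align 2 for prio
prio at 40 (size 2, align 2) → ends 42
pad 2 to align 4 for lock
lock at 44 (size 4, align 4) → ends 48
total 48 bytes, alignment 4
data bytes 43, size 48 → padding 5

5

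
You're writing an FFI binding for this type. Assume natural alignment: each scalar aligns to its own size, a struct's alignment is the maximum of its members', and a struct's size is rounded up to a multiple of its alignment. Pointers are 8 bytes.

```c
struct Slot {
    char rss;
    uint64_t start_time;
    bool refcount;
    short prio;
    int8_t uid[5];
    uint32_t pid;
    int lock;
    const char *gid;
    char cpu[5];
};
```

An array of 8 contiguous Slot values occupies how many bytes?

448

@0: rss [1B, align 1] → 1
+7 pad (align 8)
@8: start_time [8B, align 8] → 16
@16: refcount [1B, align 1] → 17
+1 pad (align 2)
@18: prio [2B, align 2] → 20
@20: uid [5B, align 1] → 25
+3 pad (align 4)
@28: pid [4B, align 4] → 32
@32: lock [4B, align 4] → 36
+4 pad (align 8)
@40: gid [8B, align 8] → 48
@48: cpu [5B, align 1] → 53
+3 tail pad (align 8)
size 56, align 8
array of 8: 8 × 56 = 448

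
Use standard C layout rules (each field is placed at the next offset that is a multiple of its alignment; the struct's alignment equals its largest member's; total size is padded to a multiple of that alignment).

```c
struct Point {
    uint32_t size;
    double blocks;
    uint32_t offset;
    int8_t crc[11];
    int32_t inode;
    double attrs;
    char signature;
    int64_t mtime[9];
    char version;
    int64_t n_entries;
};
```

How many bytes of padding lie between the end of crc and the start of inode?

size at 0 (size 4, align 4) → ends 4
pad 4 to align 8 for blocks
blocks at 8 (size 8, align 8) → ends 16
offset at 16 (size 4, align 4) → ends 20
crc at 20 (size 11, align 1) → ends 31
pad 1 to align 4 for inode
inode at 32 (size 4, align 4) → ends 36

1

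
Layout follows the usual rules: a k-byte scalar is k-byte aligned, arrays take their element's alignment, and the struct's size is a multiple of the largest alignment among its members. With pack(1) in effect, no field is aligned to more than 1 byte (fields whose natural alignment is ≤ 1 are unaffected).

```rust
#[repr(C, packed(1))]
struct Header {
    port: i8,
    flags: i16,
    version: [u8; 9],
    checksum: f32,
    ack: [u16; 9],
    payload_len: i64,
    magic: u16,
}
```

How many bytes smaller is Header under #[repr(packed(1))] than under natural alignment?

natural layout:
  @0: port [1B, align 1] → 1
  +1 pad (align 2)
  @2: flags [2B, align 2] → 4
  @4: version [9B, align 1] → 13
  +3 pad (align 4)
  @16: checksum [4B, align 4] → 20
  @20: ack [18B, align 2] → 38
  +2 pad (align 8)
  @40: payload_len [8B, align 8] → 48
  @48: magic [2B, align 2] → 50
  +6 tail pad (align 8)
  size 56, align 8
packed(1) layout:
  @0: port [1B, align 1] → 1
  @1: flags [2B, align 1] → 3
  @3: version [9B, align 1] → 12
  @12: checksum [4B, align 1] → 16
  @16: ack [18B, align 1] → 34
  @34: payload_len [8B, align 1] → 42
  @42: magic [2B, align 1] → 44
  size 44, align 1
56 − 44 = 12

12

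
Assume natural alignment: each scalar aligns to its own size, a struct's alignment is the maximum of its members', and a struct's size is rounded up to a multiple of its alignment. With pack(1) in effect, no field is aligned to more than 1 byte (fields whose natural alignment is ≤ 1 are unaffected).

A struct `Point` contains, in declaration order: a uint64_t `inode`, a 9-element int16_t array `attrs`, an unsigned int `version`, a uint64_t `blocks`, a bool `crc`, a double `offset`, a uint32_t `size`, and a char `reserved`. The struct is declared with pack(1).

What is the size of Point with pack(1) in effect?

@0: inode [8B, align 1] → 8
@8: attrs [18B, align 1] → 26
@26: version [4B, align 1] → 30
@30: blocks [8B, align 1] → 38
@38: crc [1B, align 1] → 39
@39: offset [8B, align 1] → 47
@47: size [4B, align 1] → 51
@51: reserved [1B, align 1] → 52
size 52, align 1

52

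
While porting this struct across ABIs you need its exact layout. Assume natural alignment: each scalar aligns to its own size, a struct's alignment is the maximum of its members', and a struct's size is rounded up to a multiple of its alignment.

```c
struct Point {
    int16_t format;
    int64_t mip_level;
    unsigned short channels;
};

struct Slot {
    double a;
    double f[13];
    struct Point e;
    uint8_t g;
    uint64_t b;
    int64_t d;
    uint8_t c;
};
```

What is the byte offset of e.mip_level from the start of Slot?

120

Point: format at 0 (size 2, align 2) → ends 2; pad 6 to align 8 for mip_level; mip_level at 8 (size 8, align 8) → ends 16; channels at 16 (size 2, align 2) → ends 18; tail pad 6 to reach multiple of 8; total 24 bytes, alignment 8
a at 0 (size 8, align 8) → ends 8
f at 8 (size 104, align 8) → ends 112
e at 112 (size 24, align 8) → ends 136
within Point: mip_level at 8
112 + 8 = 120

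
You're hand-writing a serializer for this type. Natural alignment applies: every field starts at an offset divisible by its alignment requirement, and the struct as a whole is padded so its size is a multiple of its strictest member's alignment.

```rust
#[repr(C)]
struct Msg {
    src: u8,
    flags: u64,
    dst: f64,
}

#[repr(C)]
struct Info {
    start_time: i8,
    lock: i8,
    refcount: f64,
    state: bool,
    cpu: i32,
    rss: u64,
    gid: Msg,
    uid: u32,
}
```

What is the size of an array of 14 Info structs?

896

Msg: 0..1  src  (1B, 1-aligned); 1..8  -- padding (7B); 8..16  flags  (8B, 8-aligned); 16..24  dst  (8B, 8-aligned); sizeof = 24, alignof = 8
0..1  start_time  (1B, 1-aligned)
1..2  lock  (1B, 1-aligned)
2..8  -- padding (6B)
8..16  refcount  (8B, 8-aligned)
16..17  state  (1B, 1-aligned)
17..20  -- padding (3B)
20..24  cpu  (4B, 4-aligned)
24..32  rss  (8B, 8-aligned)
32..56  gid  (24B, 8-aligned)
56..60  uid  (4B, 4-aligned)
60..64  -- tail padding (4B)
sizeof = 64, alignof = 8
array of 14: 14 × 64 = 896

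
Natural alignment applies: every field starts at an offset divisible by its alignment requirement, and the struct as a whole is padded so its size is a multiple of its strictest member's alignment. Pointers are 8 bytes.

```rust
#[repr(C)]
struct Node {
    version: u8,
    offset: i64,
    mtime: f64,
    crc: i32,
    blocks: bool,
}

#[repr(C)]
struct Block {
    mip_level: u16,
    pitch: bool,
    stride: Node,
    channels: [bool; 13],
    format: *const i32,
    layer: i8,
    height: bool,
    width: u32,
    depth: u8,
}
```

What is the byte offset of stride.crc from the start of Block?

32

Node: version at 0 (size 1, align 1) → ends 1; pad 7 to align 8 for offset; offset at 8 (size 8, align 8) → ends 16; mtime at 16 (size 8, align 8) → ends 24; crc at 24 (size 4, align 4) → ends 28; blocks at 28 (size 1, align 1) → ends 29; tail pad 3 to reach multiple of 8; total 32 bytes, alignment 8
mip_level at 0 (size 2, align 2) → ends 2
pitch at 2 (size 1, align 1) → ends 3
pad 5 to align 8 for stride
stride at 8 (size 32, align 8) → ends 40
within Node: crc at 24
8 + 24 = 32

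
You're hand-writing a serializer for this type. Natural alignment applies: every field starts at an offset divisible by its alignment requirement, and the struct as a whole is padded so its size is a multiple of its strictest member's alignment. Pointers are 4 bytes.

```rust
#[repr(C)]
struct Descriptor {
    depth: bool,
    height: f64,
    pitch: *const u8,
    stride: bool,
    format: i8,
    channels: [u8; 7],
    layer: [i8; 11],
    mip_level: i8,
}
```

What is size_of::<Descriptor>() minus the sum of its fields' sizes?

0..1  depth  (1B, 1-aligned)
1..8  -- padding (7B)
8..16  height  (8B, 8-aligned)
16..20  pitch  (4B, 4-aligned)
20..21  stride  (1B, 1-aligned)
21..22  format  (1B, 1-aligned)
22..29  channels  (7B, 1-aligned)
29..40  layer  (11B, 1-aligned)
40..41  mip_level  (1B, 1-aligned)
41..48  -- tail padding (7B)
sizeof = 48, alignof = 8
data bytes 34, size 48 → padding 14

14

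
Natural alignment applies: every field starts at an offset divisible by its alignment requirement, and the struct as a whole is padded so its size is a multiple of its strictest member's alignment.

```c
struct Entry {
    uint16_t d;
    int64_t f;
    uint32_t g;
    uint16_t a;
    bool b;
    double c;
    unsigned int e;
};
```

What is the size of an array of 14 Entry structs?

0..2  d  (2B, 2-aligned)
2..8  -- padding (6B)
8..16  f  (8B, 8-aligned)
16..20  g  (4B, 4-aligned)
20..22  a  (2B, 2-aligned)
22..23  b  (1B, 1-aligned)
23..24  -- padding (1B)
24..32  c  (8B, 8-aligned)
32..36  e  (4B, 4-aligned)
36..40  -- tail padding (4B)
sizeof = 40, alignof = 8
array of 14: 14 × 40 = 560

560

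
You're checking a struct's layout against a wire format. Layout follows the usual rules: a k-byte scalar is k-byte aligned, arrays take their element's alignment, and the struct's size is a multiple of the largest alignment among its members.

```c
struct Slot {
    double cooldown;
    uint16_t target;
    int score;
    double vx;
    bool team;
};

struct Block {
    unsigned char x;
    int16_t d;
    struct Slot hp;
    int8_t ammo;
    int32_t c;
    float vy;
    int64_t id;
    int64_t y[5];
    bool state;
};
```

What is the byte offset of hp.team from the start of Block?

32

Slot: cooldown at 0 (size 8, align 8) → ends 8; target at 8 (size 2, align 2) → ends 10; pad 2 to align 4 for score; score at 12 (size 4, align 4) → ends 16; vx at 16 (size 8, align 8) → ends 24; team at 24 (size 1, align 1) → ends 25; tail pad 7 to reach multiple of 8; total 32 bytes, alignment 8
x at 0 (size 1, align 1) → ends 1
pad 1 to align 2 for d
d at 2 (size 2, align 2) → ends 4
pad 4 to align 8 for hp
hp at 8 (size 32, align 8) → ends 40
within Slot: team at 24
8 + 24 = 32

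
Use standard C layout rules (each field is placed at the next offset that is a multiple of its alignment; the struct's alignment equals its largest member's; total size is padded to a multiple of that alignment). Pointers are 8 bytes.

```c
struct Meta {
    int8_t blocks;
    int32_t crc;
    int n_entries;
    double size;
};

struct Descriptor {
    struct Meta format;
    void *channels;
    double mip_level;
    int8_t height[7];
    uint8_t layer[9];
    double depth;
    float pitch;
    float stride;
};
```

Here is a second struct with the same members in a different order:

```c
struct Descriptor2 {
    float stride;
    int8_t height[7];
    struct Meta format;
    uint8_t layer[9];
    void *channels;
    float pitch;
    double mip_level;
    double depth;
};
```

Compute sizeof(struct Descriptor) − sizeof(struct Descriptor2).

Meta: 0..1  blocks  (1B, 1-aligned); 1..4  -- padding (3B); 4..8  crc  (4B, 4-aligned); 8..12  n_entries  (4B, 4-aligned); 12..16  -- padding (4B); 16..24  size  (8B, 8-aligned); sizeof = 24, alignof = 8
0..24  format  (24B, 8-aligned)
24..32  channels  (8B, 8-aligned)
32..40  mip_level  (8B, 8-aligned)
40..47  height  (7B, 1-aligned)
47..56  layer  (9B, 1-aligned)
56..64  depth  (8B, 8-aligned)
64..68  pitch  (4B, 4-aligned)
68..72  stride  (4B, 4-aligned)
sizeof = 72, alignof = 8
— Descriptor2 —
0..4  stride  (4B, 4-aligned)
4..11  height  (7B, 1-aligned)
11..16  -- padding (5B)
16..40  format  (24B, 8-aligned)
40..49  layer  (9B, 1-aligned)
49..56  -- padding (7B)
56..64  channels  (8B, 8-aligned)
64..68  pitch  (4B, 4-aligned)
68..72  -- padding (4B)
72..80  mip_level  (8B, 8-aligned)
80..88  depth  (8B, 8-aligned)
sizeof = 88, alignof = 8
72 − 88 = -16

-16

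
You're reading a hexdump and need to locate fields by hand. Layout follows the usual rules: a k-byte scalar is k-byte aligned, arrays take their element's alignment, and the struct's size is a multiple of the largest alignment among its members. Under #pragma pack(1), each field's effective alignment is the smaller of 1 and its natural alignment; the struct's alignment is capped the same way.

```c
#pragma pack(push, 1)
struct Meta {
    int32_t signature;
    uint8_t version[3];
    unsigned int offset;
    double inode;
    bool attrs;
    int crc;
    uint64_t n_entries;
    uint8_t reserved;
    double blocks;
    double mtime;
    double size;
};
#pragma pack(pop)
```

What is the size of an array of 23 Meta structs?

signature at 0 (size 4, align 1) → ends 4
version at 4 (size 3, align 1) → ends 7
offset at 7 (size 4, align 1) → ends 11
inode at 11 (size 8, align 1) → ends 19
attrs at 19 (size 1, align 1) → ends 20
crc at 20 (size 4, align 1) → ends 24
n_entries at 24 (size 8, align 1) → ends 32
reserved at 32 (size 1, align 1) → ends 33
blocks at 33 (size 8, align 1) → ends 41
mtime at 41 (size 8, align 1) → ends 49
size at 49 (size 8, align 1) → ends 57
total 57 bytes, alignment 1
array of 23: 23 × 57 = 1311

1311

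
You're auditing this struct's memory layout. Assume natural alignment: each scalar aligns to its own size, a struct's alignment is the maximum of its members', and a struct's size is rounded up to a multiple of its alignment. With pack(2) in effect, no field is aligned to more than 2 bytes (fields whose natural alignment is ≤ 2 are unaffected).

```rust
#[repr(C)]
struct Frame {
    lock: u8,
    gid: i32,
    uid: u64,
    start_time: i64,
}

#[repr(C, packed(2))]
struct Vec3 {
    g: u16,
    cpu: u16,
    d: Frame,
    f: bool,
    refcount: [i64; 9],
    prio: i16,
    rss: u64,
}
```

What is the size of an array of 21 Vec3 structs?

Frame: lock at 0 (size 1, align 1) → ends 1; pad 3 to align 4 for gid; gid at 4 (size 4, align 4) → ends 8; uid at 8 (size 8, align 8) → ends 16; start_time at 16 (size 8, align 8) → ends 24; total 24 bytes, alignment 8
g at 0 (size 2, align 2) → ends 2
cpu at 2 (size 2, align 2) → ends 4
d at 4 (size 24, align 2) → ends 28
f at 28 (size 1, align 1) → ends 29
pad 1 to align 2 for refcount
refcount at 30 (size 72, align 2) → ends 102
prio at 102 (size 2, align 2) → ends 104
rss at 104 (size 8, align 2) → ends 112
total 112 bytes, alignment 2
array of 21: 21 × 112 = 2352

2352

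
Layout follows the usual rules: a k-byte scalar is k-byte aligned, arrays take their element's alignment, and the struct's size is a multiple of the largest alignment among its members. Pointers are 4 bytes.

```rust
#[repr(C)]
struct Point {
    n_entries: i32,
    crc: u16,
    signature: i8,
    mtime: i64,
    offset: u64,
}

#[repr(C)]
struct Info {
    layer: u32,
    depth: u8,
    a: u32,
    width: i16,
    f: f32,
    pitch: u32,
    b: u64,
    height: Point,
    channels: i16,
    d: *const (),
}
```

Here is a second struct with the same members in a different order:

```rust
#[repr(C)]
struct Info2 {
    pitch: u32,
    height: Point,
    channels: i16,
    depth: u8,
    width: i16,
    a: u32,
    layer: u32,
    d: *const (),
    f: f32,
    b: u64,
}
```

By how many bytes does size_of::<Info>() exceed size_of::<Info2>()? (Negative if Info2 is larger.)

0

Point: n_entries at 0 (size 4, align 4) → ends 4; crc at 4 (size 2, align 2) → ends 6; signature at 6 (size 1, align 1) → ends 7; pad 1 to align 8 for mtime; mtime at 8 (size 8, align 8) → ends 16; offset at 16 (size 8, align 8) → ends 24; total 24 bytes, alignment 8
layer at 0 (size 4, align 4) → ends 4
depth at 4 (size 1, align 1) → ends 5
pad 3 to align 4 for a
a at 8 (size 4, align 4) → ends 12
width at 12 (size 2, align 2) → ends 14
pad 2 to align 4 for f
f at 16 (size 4, align 4) → ends 20
pitch at 20 (size 4, align 4) → ends 24
b at 24 (size 8, align 8) → ends 32
height at 32 (size 24, align 8) → ends 56
channels at 56 (size 2, align 2) → ends 58
pad 2 to align 4 for d
d at 60 (size 4, align 4) → ends 64
total 64 bytes, alignment 8
— Info2 —
pitch at 0 (size 4, align 4) → ends 4
pad 4 to align 8 for height
height at 8 (size 24, align 8) → ends 32
channels at 32 (size 2, align 2) → ends 34
depth at 34 (size 1, align 1) → ends 35
pad 1 to align 2 for width
width at 36 (size 2, align 2) → ends 38
pad 2 to align 4 for a
a at 40 (size 4, align 4) → ends 44
layer at 44 (size 4, align 4) → ends 48
d at 48 (size 4, align 4) → ends 52
f at 52 (size 4, align 4) → ends 56
b at 56 (size 8, align 8) → ends 64
total 64 bytes, alignment 8
64 − 64 = 0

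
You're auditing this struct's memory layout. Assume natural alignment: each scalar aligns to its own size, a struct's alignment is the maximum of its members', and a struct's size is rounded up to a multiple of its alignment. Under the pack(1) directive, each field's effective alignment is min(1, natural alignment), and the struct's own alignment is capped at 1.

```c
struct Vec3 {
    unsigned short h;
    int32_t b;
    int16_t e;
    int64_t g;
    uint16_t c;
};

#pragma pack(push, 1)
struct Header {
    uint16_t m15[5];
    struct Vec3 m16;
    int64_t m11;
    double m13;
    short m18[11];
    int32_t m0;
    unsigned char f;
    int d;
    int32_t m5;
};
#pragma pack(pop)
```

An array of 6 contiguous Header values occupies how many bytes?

Vec3: @0: h [2B, align 2] → 2; +2 pad (align 4); @4: b [4B, align 4] → 8; @8: e [2B, align 2] → 10; +6 pad (align 8); @16: g [8B, align 8] → 24; @24: c [2B, align 2] → 26; +6 tail pad (align 8); size 32, align 8
@0: m15 [10B, align 1] → 10
@10: m16 [32B, align 1] → 42
@42: m11 [8B, align 1] → 50
@50: m13 [8B, align 1] → 58
@58: m18 [22B, align 1] → 80
@80: m0 [4B, align 1] → 84
@84: f [1B, align 1] → 85
@85: d [4B, align 1] → 89
@89: m5 [4B, align 1] → 93
size 93, align 1
array of 6: 6 × 93 = 558

558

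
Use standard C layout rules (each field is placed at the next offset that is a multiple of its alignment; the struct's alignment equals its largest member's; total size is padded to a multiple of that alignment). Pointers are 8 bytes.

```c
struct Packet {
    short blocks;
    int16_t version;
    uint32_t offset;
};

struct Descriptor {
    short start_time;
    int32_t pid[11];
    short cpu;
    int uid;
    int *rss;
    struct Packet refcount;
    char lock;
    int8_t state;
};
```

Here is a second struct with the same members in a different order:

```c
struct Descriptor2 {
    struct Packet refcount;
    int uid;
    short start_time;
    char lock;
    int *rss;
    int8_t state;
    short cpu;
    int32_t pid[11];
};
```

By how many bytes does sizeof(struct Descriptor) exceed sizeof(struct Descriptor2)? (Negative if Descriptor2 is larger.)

8

Packet: @0: blocks [2B, align 2] → 2; @2: version [2B, align 2] → 4; @4: offset [4B, align 4] → 8; size 8, align 4
@0: start_time [2B, align 2] → 2
+2 pad (align 4)
@4: pid [44B, align 4] → 48
@48: cpu [2B, align 2] → 50
+2 pad (align 4)
@52: uid [4B, align 4] → 56
@56: rss [8B, align 8] → 64
@64: refcount [8B, align 4] → 72
@72: lock [1B, align 1] → 73
@73: state [1B, align 1] → 74
+6 tail pad (align 8)
size 80, align 8
— Descriptor2 —
@0: refcount [8B, align 4] → 8
@8: uid [4B, align 4] → 12
@12: start_time [2B, align 2] → 14
@14: lock [1B, align 1] → 15
+1 pad (align 8)
@16: rss [8B, align 8] → 24
@24: state [1B, align 1] → 25
+1 pad (align 2)
@26: cpu [2B, align 2] → 28
@28: pid [44B, align 4] → 72
size 72, align 8
80 − 72 = 8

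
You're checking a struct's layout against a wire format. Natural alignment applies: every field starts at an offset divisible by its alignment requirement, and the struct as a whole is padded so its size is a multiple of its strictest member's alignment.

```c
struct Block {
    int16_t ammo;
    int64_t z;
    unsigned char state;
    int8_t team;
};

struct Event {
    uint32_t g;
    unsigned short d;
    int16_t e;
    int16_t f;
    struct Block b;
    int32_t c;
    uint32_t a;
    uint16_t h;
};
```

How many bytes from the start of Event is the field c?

40

Block: ammo at 0 (size 2, align 2) → ends 2; pad 6 to align 8 for z; z at 8 (size 8, align 8) → ends 16; state at 16 (size 1, align 1) → ends 17; team at 17 (size 1, align 1) → ends 18; tail pad 6 to reach multiple of 8; total 24 bytes, alignment 8
g at 0 (size 4, align 4) → ends 4
d at 4 (size 2, align 2) → ends 6
e at 6 (size 2, align 2) → ends 8
f at 8 (size 2, align 2) → ends 10
pad 6 to align 8 for b
b at 16 (size 24, align 8) → ends 40
c at 40 (size 4, align 4) → ends 44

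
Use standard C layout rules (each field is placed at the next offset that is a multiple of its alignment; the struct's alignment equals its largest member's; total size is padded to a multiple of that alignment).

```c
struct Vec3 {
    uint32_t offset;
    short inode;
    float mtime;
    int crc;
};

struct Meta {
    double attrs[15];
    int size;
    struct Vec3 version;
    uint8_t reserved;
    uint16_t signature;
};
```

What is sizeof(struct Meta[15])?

2160

Vec3: offset at 0 (size 4, align 4) → ends 4; inode at 4 (size 2, align 2) → ends 6; pad 2 to align 4 for mtime; mtime at 8 (size 4, align 4) → ends 12; crc at 12 (size 4, align 4) → ends 16; total 16 bytes, alignment 4
attrs at 0 (size 120, align 8) → ends 120
size at 120 (size 4, align 4) → ends 124
version at 124 (size 16, align 4) → ends 140
reserved at 140 (size 1, align 1) → ends 141
pad 1 to align 2 for signature
signature at 142 (size 2, align 2) → ends 144
total 144 bytes, alignment 8
array of 15: 15 × 144 = 2160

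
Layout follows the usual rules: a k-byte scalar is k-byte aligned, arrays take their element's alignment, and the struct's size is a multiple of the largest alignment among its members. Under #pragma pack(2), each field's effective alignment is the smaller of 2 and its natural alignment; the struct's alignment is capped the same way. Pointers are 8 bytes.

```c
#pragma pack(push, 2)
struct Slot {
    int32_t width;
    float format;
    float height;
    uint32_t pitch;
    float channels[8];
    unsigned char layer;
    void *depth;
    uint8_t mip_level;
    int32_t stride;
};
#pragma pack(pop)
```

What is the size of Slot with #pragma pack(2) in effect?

width at 0 (size 4, align 2) → ends 4
format at 4 (size 4, align 2) → ends 8
height at 8 (size 4, align 2) → ends 12
pitch at 12 (size 4, align 2) → ends 16
channels at 16 (size 32, align 2) → ends 48
layer at 48 (size 1, align 1) → ends 49
pad 1 to align 2 for depth
depth at 50 (size 8, align 2) → ends 58
mip_level at 58 (size 1, align 1) → ends 59
pad 1 to align 2 for stride
stride at 60 (size 4, align 2) → ends 64
total 64 bytes, alignment 2

64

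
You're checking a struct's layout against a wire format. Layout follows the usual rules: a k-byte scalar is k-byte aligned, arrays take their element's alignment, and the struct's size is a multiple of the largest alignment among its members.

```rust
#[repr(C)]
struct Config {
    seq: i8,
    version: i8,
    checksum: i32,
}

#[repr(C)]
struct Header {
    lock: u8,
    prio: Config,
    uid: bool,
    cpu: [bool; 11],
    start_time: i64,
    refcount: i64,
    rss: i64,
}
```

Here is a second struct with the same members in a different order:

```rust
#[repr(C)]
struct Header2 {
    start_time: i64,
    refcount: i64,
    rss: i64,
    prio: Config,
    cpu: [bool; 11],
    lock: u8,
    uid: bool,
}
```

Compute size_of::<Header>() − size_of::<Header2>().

Config: seq at 0 (size 1, align 1) → ends 1; version at 1 (size 1, align 1) → ends 2; pad 2 to align 4 for checksum; checksum at 4 (size 4, align 4) → ends 8; total 8 bytes, alignment 4
lock at 0 (size 1, align 1) → ends 1
pad 3 to align 4 for prio
prio at 4 (size 8, align 4) → ends 12
uid at 12 (size 1, align 1) → ends 13
cpu at 13 (size 11, align 1) → ends 24
start_time at 24 (size 8, align 8) → ends 32
refcount at 32 (size 8, align 8) → ends 40
rss at 40 (size 8, align 8) → ends 48
total 48 bytes, alignment 8
— Header2 —
start_time at 0 (size 8, align 8) → ends 8
refcount at 8 (size 8, align 8) → ends 16
rss at 16 (size 8, align 8) → ends 24
prio at 24 (size 8, align 4) → ends 32
cpu at 32 (size 11, align 1) → ends 43
lock at 43 (size 1, align 1) → ends 44
uid at 44 (size 1, align 1) → ends 45
tail pad 3 to reach multiple of 8
total 48 bytes, alignment 8
48 − 48 = 0

0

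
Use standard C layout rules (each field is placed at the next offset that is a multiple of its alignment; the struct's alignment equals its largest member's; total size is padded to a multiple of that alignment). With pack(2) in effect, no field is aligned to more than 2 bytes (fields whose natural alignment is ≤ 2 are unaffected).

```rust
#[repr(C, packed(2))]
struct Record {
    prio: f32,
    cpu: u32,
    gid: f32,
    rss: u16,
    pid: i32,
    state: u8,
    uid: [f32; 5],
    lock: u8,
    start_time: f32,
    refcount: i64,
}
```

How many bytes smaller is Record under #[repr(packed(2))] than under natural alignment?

natural layout:
  0..4  prio  (4B, 4-aligned)
  4..8  cpu  (4B, 4-aligned)
  8..12  gid  (4B, 4-aligned)
  12..14  rss  (2B, 2-aligned)
  14..16  -- padding (2B)
  16..20  pid  (4B, 4-aligned)
  20..21  state  (1B, 1-aligned)
  21..24  -- padding (3B)
  24..44  uid  (20B, 4-aligned)
  44..45  lock  (1B, 1-aligned)
  45..48  -- padding (3B)
  48..52  start_time  (4B, 4-aligned)
  52..56  -- padding (4B)
  56..64  refcount  (8B, 8-aligned)
  sizeof = 64, alignof = 8
packed(2) layout:
  0..4  prio  (4B, 2-aligned)
  4..8  cpu  (4B, 2-aligned)
  8..12  gid  (4B, 2-aligned)
  12..14  rss  (2B, 2-aligned)
  14..18  pid  (4B, 2-aligned)
  18..19  state  (1B, 1-aligned)
  19..20  -- padding (1B)
  20..40  uid  (20B, 2-aligned)
  40..41  lock  (1B, 1-aligned)
  41..42  -- padding (1B)
  42..46  start_time  (4B, 2-aligned)
  46..54  refcount  (8B, 2-aligned)
  sizeof = 54, alignof = 2
64 − 54 = 10

10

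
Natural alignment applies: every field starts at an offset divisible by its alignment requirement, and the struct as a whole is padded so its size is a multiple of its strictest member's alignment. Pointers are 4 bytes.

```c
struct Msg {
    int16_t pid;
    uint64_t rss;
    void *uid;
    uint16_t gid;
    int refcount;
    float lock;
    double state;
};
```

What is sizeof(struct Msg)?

@0: pid [2B, align 2] → 2
+6 pad (align 8)
@8: rss [8B, align 8] → 16
@16: uid [4B, align 4] → 20
@20: gid [2B, align 2] → 22
+2 pad (align 4)
@24: refcount [4B, align 4] → 28
@28: lock [4B, align 4] → 32
@32: state [8B, align 8] → 40
size 40, align 8

40 bytes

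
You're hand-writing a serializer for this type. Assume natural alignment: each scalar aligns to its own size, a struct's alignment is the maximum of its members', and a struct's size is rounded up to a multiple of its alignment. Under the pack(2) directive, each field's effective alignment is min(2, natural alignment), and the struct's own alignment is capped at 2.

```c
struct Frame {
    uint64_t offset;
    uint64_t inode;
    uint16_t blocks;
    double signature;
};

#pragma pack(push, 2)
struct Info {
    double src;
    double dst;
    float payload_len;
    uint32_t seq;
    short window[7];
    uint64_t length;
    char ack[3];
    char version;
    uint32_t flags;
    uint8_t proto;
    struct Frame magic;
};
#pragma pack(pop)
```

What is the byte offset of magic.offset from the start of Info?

56

Frame: @0: offset [8B, align 8] → 8; @8: inode [8B, align 8] → 16; @16: blocks [2B, align 2] → 18; +6 pad (align 8); @24: signature [8B, align 8] → 32; size 32, align 8
@0: src [8B, align 2] → 8
@8: dst [8B, align 2] → 16
@16: payload_len [4B, align 2] → 20
@20: seq [4B, align 2] → 24
@24: window [14B, align 2] → 38
@38: length [8B, align 2] → 46
@46: ack [3B, align 1] → 49
@49: version [1B, align 1] → 50
@50: flags [4B, align 2] → 54
@54: proto [1B, align 1] → 55
+1 pad (align 2)
@56: magic [32B, align 2] → 88
within Frame: offset at 0
56 + 0 = 56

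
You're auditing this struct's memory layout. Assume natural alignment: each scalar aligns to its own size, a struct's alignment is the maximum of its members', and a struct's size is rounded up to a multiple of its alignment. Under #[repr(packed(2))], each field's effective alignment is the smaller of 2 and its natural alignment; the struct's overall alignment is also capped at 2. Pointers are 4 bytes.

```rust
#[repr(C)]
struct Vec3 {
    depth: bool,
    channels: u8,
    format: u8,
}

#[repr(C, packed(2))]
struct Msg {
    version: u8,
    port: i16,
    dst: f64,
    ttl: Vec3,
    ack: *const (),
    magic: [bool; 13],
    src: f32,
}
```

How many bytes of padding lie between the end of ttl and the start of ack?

1

Vec3: 0..1  depth  (1B, 1-aligned); 1..2  channels  (1B, 1-aligned); 2..3  format  (1B, 1-aligned); sizeof = 3, alignof = 1
0..1  version  (1B, 1-aligned)
1..2  -- padding (1B)
2..4  port  (2B, 2-aligned)
4..12  dst  (8B, 2-aligned)
12..15  ttl  (3B, 1-aligned)
15..16  -- padding (1B)
16..20  ack  (4B, 2-aligned)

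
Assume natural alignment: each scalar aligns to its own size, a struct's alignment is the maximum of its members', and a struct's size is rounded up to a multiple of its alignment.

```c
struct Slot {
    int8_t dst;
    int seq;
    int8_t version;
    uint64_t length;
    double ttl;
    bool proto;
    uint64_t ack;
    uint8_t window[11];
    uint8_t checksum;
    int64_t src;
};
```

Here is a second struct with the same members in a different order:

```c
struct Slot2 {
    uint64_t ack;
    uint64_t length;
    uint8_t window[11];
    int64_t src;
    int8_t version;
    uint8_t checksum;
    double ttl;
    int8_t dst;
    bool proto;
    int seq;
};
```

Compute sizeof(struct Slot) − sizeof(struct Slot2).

8

0..1  dst  (1B, 1-aligned)
1..4  -- padding (3B)
4..8  seq  (4B, 4-aligned)
8..9  version  (1B, 1-aligned)
9..16  -- padding (7B)
16..24  length  (8B, 8-aligned)
24..32  ttl  (8B, 8-aligned)
32..33  proto  (1B, 1-aligned)
33..40  -- padding (7B)
40..48  ack  (8B, 8-aligned)
48..59  window  (11B, 1-aligned)
59..60  checksum  (1B, 1-aligned)
60..64  -- padding (4B)
64..72  src  (8B, 8-aligned)
sizeof = 72, alignof = 8
— Slot2 —
0..8  ack  (8B, 8-aligned)
8..16  length  (8B, 8-aligned)
16..27  window  (11B, 1-aligned)
27..32  -- padding (5B)
32..40  src  (8B, 8-aligned)
40..41  version  (1B, 1-aligned)
41..42  checksum  (1B, 1-aligned)
42..48  -- padding (6B)
48..56  ttl  (8B, 8-aligned)
56..57  dst  (1B, 1-aligned)
57..58  proto  (1B, 1-aligned)
58..60  -- padding (2B)
60..64  seq  (4B, 4-aligned)
sizeof = 64, alignof = 8
72 − 64 = 8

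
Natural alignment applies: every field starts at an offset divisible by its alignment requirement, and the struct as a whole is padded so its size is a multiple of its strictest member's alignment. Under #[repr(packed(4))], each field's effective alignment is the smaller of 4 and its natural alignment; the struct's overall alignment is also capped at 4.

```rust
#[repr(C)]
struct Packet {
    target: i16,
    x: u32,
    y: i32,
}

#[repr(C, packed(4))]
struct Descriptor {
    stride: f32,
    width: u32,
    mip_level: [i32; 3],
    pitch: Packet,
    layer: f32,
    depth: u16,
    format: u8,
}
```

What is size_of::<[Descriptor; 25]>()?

Packet: @0: target [2B, align 2] → 2; +2 pad (align 4); @4: x [4B, align 4] → 8; @8: y [4B, align 4] → 12; size 12, align 4
@0: stride [4B, align 4] → 4
@4: width [4B, align 4] → 8
@8: mip_level [12B, align 4] → 20
@20: pitch [12B, align 4] → 32
@32: layer [4B, align 4] → 36
@36: depth [2B, align 2] → 38
@38: format [1B, align 1] → 39
+1 tail pad (align 4)
size 40, align 4
array of 25: 25 × 40 = 1000

1000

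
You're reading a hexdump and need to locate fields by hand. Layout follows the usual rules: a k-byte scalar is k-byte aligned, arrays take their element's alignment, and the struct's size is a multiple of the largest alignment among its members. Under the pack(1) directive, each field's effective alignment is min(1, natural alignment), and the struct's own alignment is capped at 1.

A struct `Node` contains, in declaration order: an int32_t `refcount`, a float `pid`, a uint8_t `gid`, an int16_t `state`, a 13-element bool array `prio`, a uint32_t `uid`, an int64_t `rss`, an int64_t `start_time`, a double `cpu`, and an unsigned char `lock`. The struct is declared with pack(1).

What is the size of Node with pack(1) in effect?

refcount at 0 (size 4, align 1) → ends 4
pid at 4 (size 4, align 1) → ends 8
gid at 8 (size 1, align 1) → ends 9
state at 9 (size 2, align 1) → ends 11
prio at 11 (size 13, align 1) → ends 24
uid at 24 (size 4, align 1) → ends 28
rss at 28 (size 8, align 1) → ends 36
start_time at 36 (size 8, align 1) → ends 44
cpu at 44 (size 8, align 1) → ends 52
lock at 52 (size 1, align 1) → ends 53
total 53 bytes, alignment 1

53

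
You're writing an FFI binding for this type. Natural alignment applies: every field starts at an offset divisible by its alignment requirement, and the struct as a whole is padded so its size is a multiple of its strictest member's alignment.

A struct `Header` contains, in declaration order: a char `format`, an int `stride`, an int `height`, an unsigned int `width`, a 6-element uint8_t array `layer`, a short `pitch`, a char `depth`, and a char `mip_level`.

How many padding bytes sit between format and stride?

3

format at 0 (size 1, align 1) → ends 1
pad 3 to align 4 for stride
stride at 4 (size 4, align 4) → ends 8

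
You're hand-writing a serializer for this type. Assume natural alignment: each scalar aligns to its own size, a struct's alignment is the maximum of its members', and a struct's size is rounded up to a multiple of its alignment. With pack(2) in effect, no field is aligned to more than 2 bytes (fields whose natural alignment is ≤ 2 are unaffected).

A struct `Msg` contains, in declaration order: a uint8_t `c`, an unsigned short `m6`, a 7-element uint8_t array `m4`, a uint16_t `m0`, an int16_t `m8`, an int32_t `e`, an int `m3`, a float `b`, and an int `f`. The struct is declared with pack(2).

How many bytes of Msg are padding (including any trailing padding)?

2

@0: c [1B, align 1] → 1
+1 pad (align 2)
@2: m6 [2B, align 2] → 4
@4: m4 [7B, align 1] → 11
+1 pad (align 2)
@12: m0 [2B, align 2] → 14
@14: m8 [2B, align 2] → 16
@16: e [4B, align 2] → 20
@20: m3 [4B, align 2] → 24
@24: b [4B, align 2] → 28
@28: f [4B, align 2] → 32
size 32, align 2
data bytes 30, size 32 → padding 2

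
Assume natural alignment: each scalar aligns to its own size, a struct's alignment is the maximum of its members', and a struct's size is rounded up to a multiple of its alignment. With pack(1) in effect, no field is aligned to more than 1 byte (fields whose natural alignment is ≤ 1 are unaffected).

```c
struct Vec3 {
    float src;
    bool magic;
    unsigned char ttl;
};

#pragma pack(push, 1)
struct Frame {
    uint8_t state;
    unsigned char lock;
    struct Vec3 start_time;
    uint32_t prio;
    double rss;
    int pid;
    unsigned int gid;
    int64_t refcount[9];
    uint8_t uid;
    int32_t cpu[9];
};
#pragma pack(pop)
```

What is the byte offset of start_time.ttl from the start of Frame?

Vec3: src at 0 (size 4, align 4) → ends 4; magic at 4 (size 1, align 1) → ends 5; ttl at 5 (size 1, align 1) → ends 6; tail pad 2 to reach multiple of 4; total 8 bytes, alignment 4
state at 0 (size 1, align 1) → ends 1
lock at 1 (size 1, align 1) → ends 2
start_time at 2 (size 8, align 1) → ends 10
within Vec3: ttl at 5
2 + 5 = 7

7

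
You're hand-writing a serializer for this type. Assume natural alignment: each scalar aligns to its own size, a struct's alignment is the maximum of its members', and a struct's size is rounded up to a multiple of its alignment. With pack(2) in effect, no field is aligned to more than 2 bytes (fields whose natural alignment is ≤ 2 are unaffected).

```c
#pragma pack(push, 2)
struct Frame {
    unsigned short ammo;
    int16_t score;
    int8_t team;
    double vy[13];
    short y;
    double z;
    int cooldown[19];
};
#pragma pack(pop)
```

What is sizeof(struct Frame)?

0..2  ammo  (2B, 2-aligned)
2..4  score  (2B, 2-aligned)
4..5  team  (1B, 1-aligned)
5..6  -- padding (1B)
6..110  vy  (104B, 2-aligned)
110..112  y  (2B, 2-aligned)
112..120  z  (8B, 2-aligned)
120..196  cooldown  (76B, 2-aligned)
sizeof = 196, alignof = 2

196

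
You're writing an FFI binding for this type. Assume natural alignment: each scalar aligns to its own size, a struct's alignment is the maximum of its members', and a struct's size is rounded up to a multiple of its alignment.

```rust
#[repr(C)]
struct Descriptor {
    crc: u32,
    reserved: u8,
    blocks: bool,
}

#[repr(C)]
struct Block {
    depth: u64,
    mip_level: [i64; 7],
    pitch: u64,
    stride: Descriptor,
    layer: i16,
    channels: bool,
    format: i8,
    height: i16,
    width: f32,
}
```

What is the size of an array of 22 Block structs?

2112

Descriptor: @0: crc [4B, align 4] → 4; @4: reserved [1B, align 1] → 5; @5: blocks [1B, align 1] → 6; +2 tail pad (align 4); size 8, align 4
@0: depth [8B, align 8] → 8
@8: mip_level [56B, align 8] → 64
@64: pitch [8B, align 8] → 72
@72: stride [8B, align 4] → 80
@80: layer [2B, align 2] → 82
@82: channels [1B, align 1] → 83
@83: format [1B, align 1] → 84
@84: height [2B, align 2] → 86
+2 pad (align 4)
@88: width [4B, align 4] → 92
+4 tail pad (align 8)
size 96, align 8
array of 22: 22 × 96 = 2112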